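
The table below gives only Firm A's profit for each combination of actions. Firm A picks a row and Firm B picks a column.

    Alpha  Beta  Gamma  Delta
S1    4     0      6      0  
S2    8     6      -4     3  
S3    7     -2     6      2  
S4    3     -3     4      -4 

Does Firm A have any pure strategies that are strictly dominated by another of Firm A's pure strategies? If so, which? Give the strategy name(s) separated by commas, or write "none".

S1: no other strategy beats it everywhere (S2 at Gamma (6>-4); S3 at Beta (0>-2); S4 at Alpha (4>3)).
Nothing dominates S2: S1 at Alpha (8>4); S3 at Alpha (8>7); S4 at Alpha (8>3).
S3: no other strategy beats it everywhere (S1 at Alpha (7>4); S2 at Gamma (6>-4); S4 at Alpha (7>3)).
S1 strictly dominates S4 — Alpha: 4>3, Beta: 0>-3, Gamma: 6>4, Delta: 0>-4.

S4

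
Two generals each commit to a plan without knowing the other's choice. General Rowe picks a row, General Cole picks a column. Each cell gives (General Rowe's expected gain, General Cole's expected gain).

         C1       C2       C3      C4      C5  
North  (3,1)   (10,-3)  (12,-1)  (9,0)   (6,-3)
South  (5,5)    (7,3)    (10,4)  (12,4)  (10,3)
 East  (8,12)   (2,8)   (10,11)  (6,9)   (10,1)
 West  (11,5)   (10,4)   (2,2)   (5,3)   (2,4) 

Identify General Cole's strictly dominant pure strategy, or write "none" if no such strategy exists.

C1

C1 vs C2: North: 1>-3, South: 5>3, East: 12>8, West: 5>4.
C1 vs C3: North: 1>-1, South: 5>4, East: 12>11, West: 5>2.
C1 vs C4: North: 1>0, South: 5>4, East: 12>9, West: 5>3.
C1 vs C5: North: 1>-3, South: 5>3, East: 12>1, West: 5>4.
C1 strictly beats every other strategy against every opponent action, so it is strictly dominant.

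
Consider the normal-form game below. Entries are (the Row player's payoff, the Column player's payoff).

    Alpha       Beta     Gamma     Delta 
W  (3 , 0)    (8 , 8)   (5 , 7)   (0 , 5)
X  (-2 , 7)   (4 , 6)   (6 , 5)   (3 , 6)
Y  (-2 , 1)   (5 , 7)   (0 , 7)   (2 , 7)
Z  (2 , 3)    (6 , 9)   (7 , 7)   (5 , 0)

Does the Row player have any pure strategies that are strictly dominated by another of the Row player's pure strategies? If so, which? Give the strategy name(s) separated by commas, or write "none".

W is not dominated — it holds its own against X at Alpha (3>-2); Y at Alpha (3>-2); Z at Alpha (3>2).
X is strictly dominated by Z (Alpha: 2>-2, Beta: 6>4, Gamma: 7>6, Delta: 5>3).
Y is strictly dominated by Z (Alpha: 2>-2, Beta: 6>5, Gamma: 7>0, Delta: 5>2).
Z is not dominated — it holds its own against W at Gamma (7>5); X at Alpha (2>-2); Y at Alpha (2>-2).

X, Y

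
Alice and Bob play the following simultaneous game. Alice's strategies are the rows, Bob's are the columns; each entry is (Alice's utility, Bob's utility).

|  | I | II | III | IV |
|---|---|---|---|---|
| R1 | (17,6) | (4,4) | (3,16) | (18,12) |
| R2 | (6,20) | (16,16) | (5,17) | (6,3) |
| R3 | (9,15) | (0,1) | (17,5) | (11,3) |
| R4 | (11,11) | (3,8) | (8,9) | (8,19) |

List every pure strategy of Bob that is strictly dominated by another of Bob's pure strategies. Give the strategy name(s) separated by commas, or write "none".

II

I is not dominated — it holds its own against II at R1 (6>4); III at R2 (20>17); IV at R2 (20>3).
I strictly dominates II — R1: 6>4, R2: 20>16, R3: 15>1, R4: 11>8.
III is not dominated — it holds its own against I at R1 (16>6); II at R1 (16>4); IV at R1 (16>12).
IV: no other strategy beats it everywhere (I at R1 (12>6); II at R1 (12>4); III at R4 (19>9)).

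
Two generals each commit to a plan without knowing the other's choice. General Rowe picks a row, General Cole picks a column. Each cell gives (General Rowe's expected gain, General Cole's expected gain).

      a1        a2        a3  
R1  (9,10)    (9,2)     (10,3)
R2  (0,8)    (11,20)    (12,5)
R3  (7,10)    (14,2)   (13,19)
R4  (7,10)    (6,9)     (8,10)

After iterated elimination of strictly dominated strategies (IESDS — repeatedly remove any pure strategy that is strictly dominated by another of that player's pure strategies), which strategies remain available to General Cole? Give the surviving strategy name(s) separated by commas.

For General Rowe, R3 strictly dominates R2 on the remaining columns (a1: 7>0, a2: 14>11, a3: 13>12); eliminate R2.
General Rowe's strategy R4 is strictly dominated by R1 (a1: 9>7, a2: 9>6, a3: 10>8) and is removed.
Column a2 is eliminated: a1 beats it against every remaining row (R1: 10>2, R3: 10>2).
Among the remaining strategies, none is strictly dominated by another pure strategy of the same player, so the elimination stops.
Surviving strategies — General Rowe: {R1, R3}; General Cole: {a1, a3}.

a1, a3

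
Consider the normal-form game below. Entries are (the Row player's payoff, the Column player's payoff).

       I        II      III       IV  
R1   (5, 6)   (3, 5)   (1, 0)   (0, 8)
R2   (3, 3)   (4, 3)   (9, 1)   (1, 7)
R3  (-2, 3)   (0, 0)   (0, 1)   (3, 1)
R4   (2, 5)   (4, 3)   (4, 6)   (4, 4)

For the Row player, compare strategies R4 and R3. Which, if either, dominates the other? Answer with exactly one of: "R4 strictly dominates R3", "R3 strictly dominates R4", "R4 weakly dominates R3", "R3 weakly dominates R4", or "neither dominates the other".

R4's payoffs vs R3's, by the Column player's action — I: 2>-2, II: 4>0, III: 4>0, IV: 4>3.
Every comparison favours R4, so R4 strictly dominates R3.

R4 strictly dominates R3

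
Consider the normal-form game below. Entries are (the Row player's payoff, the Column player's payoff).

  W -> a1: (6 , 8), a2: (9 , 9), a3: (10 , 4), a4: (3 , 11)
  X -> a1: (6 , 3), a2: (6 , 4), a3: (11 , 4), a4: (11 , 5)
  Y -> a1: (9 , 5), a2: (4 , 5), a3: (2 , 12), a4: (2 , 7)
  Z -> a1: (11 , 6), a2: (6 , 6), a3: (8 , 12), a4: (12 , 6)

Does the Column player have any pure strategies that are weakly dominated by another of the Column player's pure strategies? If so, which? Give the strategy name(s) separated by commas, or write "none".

a1, a2

a1 is weakly dominated by a2 (W: 9>8, X: 4>3, Y: 5=5, Z: 6=6).
a2: dominated, since a4 does at least as well everywhere (W: 11>9, X: 5>4, Y: 7>5, Z: 6=6).
a3: no other strategy beats it everywhere (a1 at X (4>3); a2 at Y (12>5); a4 at Y (12>7)).
a4 is not dominated — it holds its own against a1 at W (11>8); a2 at W (11>9); a3 at W (11>4).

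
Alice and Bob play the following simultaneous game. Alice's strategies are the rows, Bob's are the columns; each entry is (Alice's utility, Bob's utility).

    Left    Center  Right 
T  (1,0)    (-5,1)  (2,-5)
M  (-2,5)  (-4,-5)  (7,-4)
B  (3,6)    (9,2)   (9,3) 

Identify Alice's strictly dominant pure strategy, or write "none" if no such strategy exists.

B vs T: Left: 3>1, Center: 9>-5, Right: 9>2.
B vs M: Left: 3>-2, Center: 9>-4, Right: 9>7.
B strictly beats every other strategy against every opponent action, so it is strictly dominant.

B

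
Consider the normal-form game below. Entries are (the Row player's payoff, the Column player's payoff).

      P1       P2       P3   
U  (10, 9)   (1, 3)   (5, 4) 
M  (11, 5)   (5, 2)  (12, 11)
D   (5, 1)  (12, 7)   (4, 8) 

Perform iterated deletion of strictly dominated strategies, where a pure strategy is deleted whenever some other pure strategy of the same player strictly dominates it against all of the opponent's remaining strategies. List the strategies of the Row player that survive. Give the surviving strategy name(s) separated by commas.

Row U is eliminated: M beats it against every remaining column (P1: 11>10, P2: 5>1, P3: 12>5).
The Column player's strategy P1 is strictly dominated by P3 (M: 11>5, D: 8>1) and is removed.
The Column player's strategy P2 is strictly dominated by P3 (M: 11>2, D: 8>7) and is removed.
Row D is eliminated: M beats it against every remaining column (P3: 12>4).
Among the remaining strategies, none is strictly dominated by another pure strategy of the same player, so the elimination stops.
Surviving strategies — the Row player: {M}; the Column player: {P3}.

M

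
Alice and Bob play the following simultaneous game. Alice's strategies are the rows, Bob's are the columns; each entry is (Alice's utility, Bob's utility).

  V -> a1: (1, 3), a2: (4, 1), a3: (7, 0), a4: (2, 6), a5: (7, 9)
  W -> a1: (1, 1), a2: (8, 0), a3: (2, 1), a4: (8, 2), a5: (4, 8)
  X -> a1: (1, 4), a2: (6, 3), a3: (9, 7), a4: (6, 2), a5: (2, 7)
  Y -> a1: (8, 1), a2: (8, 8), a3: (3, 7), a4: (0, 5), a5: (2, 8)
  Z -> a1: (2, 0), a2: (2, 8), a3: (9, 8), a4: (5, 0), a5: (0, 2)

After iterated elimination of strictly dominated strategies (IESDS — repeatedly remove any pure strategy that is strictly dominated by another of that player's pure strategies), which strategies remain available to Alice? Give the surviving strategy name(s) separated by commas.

V, W, X, Y, Z

Column a1 is eliminated: a5 beats it against every remaining row (V: 9>3, W: 8>1, X: 7>4, Y: 8>1, Z: 2>0).
Bob's strategy a4 is strictly dominated by a5 (V: 9>6, W: 8>2, X: 7>2, Y: 8>5, Z: 2>0) and is removed.
Among the remaining strategies, none is strictly dominated by another pure strategy of the same player, so the elimination stops.
Surviving strategies — Alice: {V, W, X, Y, Z}; Bob: {a2, a3, a5}.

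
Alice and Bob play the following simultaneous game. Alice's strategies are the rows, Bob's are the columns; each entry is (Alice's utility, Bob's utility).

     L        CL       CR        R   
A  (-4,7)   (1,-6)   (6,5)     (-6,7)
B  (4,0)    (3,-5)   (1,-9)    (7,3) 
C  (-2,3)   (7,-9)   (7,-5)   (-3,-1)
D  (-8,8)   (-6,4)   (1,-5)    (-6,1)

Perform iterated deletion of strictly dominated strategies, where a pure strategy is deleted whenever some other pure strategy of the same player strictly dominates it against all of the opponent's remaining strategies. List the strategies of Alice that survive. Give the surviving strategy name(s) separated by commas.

For Alice, C strictly dominates A on the remaining columns (L: -2>-4, CL: 7>1, CR: 7>6, R: -3>-6); eliminate A.
For Alice, C strictly dominates D on the remaining columns (L: -2>-8, CL: 7>-6, CR: 7>1, R: -3>-6); eliminate D.
Column CL is eliminated: L beats it against every remaining row (B: 0>-5, C: 3>-9).
Bob's strategy CR is strictly dominated by L (B: 0>-9, C: 3>-5) and is removed.
Alice's strategy C is strictly dominated by B (L: 4>-2, R: 7>-3) and is removed.
Column L is eliminated: R beats it against every remaining row (B: 3>0).
Among the remaining strategies, none is strictly dominated by another pure strategy of the same player, so the elimination stops.
Surviving strategies — Alice: {B}; Bob: {R}.

B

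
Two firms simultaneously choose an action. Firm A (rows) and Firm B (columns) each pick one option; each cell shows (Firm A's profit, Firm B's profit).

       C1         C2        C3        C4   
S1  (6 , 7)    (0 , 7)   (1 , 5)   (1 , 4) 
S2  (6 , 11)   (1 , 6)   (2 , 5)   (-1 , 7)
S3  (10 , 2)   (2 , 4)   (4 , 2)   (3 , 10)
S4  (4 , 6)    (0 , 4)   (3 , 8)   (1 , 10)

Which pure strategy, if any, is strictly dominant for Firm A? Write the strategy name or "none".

S3 vs S1: C1: 10>6, C2: 2>0, C3: 4>1, C4: 3>1.
S3 vs S2: C1: 10>6, C2: 2>1, C3: 4>2, C4: 3>-1.
S3 vs S4: C1: 10>4, C2: 2>0, C3: 4>3, C4: 3>1.
S3 strictly beats every other strategy against every opponent action, so it is strictly dominant.

S3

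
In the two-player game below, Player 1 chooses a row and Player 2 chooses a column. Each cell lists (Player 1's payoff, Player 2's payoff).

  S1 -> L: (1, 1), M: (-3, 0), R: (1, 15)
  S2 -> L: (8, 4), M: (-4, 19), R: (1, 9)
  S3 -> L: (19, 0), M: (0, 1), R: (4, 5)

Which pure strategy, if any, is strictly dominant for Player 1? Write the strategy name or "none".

S3 vs S1: L: 19>1, M: 0>-3, R: 4>1.
S3 vs S2: L: 19>8, M: 0>-4, R: 4>1.
S3 strictly beats every other strategy against every opponent action, so it is strictly dominant.

S3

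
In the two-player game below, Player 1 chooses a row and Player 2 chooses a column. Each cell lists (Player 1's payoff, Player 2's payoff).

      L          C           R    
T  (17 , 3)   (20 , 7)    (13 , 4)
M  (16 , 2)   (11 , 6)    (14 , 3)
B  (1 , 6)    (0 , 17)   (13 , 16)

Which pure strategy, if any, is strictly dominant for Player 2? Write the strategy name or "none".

C

C vs L: T: 7>3, M: 6>2, B: 17>6.
C vs R: T: 7>4, M: 6>3, B: 17>16.
C strictly beats every other strategy against every opponent action, so it is strictly dominant.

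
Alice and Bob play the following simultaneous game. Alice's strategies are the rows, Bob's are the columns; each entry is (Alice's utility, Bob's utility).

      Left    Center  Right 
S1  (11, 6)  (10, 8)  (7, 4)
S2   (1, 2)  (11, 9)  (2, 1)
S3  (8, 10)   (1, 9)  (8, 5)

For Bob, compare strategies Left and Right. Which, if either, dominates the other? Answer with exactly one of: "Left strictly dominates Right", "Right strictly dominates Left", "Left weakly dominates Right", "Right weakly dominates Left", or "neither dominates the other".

Compare Left to Right across each opponent action: S1: 6>4, S2: 2>1, S3: 10>5.
Left gives a strictly higher payoff against each opponent action, so Left strictly dominates Right.

Left strictly dominates Right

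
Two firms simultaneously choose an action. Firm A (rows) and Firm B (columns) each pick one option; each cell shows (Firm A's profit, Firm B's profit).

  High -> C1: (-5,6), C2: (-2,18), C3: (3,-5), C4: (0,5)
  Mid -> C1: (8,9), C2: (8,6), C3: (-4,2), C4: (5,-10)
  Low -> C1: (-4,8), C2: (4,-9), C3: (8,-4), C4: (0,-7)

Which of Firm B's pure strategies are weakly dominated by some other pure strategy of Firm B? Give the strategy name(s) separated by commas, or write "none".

C1 is not dominated — it holds its own against C2 at Mid (9>6); C3 at High (6>-5); C4 at High (6>5).
C2: no other strategy beats it everywhere (C1 at High (18>6); C3 at High (18>-5); C4 at High (18>5)).
C3 is weakly dominated by C1 (High: 6>-5, Mid: 9>2, Low: 8>-4).
C4 is weakly dominated by C1 (High: 6>5, Mid: 9>-10, Low: 8>-7).

C3, C4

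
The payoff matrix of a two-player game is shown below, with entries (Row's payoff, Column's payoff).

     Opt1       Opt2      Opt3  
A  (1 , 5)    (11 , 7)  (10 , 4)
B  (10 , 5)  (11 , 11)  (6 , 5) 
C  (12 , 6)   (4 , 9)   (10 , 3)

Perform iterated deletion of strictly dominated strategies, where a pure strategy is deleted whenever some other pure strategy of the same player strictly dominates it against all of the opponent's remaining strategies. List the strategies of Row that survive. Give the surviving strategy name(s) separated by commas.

A, B

Column Opt1 is eliminated: Opt2 beats it against every remaining row (A: 7>5, B: 11>5, C: 9>6).
Column's strategy Opt3 is strictly dominated by Opt2 (A: 7>4, B: 11>5, C: 9>3) and is removed.
Row's strategy C is strictly dominated by A (Opt2: 11>4) and is removed.
Among the remaining strategies, none is strictly dominated by another pure strategy of the same player, so the elimination stops.
Surviving strategies — Row: {A, B}; Column: {Opt2}.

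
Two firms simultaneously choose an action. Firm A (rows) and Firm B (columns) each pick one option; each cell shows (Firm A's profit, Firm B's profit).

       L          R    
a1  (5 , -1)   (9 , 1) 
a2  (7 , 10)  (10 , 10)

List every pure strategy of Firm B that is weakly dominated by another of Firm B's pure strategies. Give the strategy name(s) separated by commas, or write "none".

L

L: dominated, since R does at least as well everywhere (a1: 1>-1, a2: 10=10).
R is not dominated — it holds its own against L at a1 (1>-1).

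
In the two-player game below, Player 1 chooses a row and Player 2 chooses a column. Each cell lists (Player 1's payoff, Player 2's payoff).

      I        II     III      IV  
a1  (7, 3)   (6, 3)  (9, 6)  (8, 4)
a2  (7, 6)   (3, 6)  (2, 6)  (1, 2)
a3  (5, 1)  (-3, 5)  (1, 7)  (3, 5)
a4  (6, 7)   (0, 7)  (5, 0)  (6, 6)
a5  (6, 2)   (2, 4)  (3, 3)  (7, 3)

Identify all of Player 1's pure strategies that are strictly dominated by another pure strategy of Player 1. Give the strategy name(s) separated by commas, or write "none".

a3, a4, a5

Nothing dominates a1: a2 at I (7=7); a3 at I (7>5); a4 at I (7>6); a5 at I (7>6).
a2: no other strategy beats it everywhere (a1 at I (7=7); a3 at I (7>5); a4 at I (7>6); a5 at I (7>6)).
a3 is strictly dominated by a1 (I: 7>5, II: 6>-3, III: 9>1, IV: 8>3).
a4 is strictly dominated by a1 (I: 7>6, II: 6>0, III: 9>5, IV: 8>6).
a5 is strictly dominated by a1 (I: 7>6, II: 6>2, III: 9>3, IV: 8>7).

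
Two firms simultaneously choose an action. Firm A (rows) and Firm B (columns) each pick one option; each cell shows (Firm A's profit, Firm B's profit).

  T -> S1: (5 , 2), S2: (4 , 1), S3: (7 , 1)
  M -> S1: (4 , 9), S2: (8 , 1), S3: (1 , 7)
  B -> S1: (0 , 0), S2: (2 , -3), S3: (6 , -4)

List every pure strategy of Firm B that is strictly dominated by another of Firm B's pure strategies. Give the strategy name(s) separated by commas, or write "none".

S2, S3

S1: no other strategy beats it everywhere (S2 at T (2>1); S3 at T (2>1)).
S1 strictly dominates S2 — T: 2>1, M: 9>1, B: 0>-3.
S3 is strictly dominated by S1 (T: 2>1, M: 9>7, B: 0>-4).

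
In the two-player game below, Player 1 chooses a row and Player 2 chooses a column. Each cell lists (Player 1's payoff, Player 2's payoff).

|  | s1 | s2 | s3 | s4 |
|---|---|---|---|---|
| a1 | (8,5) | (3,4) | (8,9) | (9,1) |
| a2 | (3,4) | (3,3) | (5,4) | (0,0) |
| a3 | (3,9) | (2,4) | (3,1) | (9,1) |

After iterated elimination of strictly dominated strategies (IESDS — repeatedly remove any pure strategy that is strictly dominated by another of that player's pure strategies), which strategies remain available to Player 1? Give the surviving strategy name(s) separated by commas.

Player 2's strategy s2 is strictly dominated by s1 (a1: 5>4, a2: 4>3, a3: 9>4) and is removed.
Row a2 is eliminated: a1 beats it against every remaining column (s1: 8>3, s3: 8>5, s4: 9>0).
Player 2's strategy s4 is strictly dominated by s1 (a1: 5>1, a3: 9>1) and is removed.
For Player 1, a1 strictly dominates a3 on the remaining columns (s1: 8>3, s3: 8>3); eliminate a3.
Player 2's strategy s1 is strictly dominated by s3 (a1: 9>5) and is removed.
Among the remaining strategies, none is strictly dominated by another pure strategy of the same player, so the elimination stops.
Surviving strategies — Player 1: {a1}; Player 2: {s3}.

a1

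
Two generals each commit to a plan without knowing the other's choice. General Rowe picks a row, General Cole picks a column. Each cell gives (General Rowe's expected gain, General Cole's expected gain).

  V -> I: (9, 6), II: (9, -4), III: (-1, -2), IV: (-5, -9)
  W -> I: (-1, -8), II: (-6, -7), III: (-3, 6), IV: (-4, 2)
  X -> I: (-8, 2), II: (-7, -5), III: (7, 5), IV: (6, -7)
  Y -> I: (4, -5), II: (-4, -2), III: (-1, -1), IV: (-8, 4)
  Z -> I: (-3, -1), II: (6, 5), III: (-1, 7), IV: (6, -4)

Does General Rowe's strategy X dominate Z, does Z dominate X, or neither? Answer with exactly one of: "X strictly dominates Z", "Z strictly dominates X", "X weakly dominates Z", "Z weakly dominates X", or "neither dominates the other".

neither dominates the other

Compare X to Z across each opponent action: I: -8<-3, II: -7<6, III: 7>-1, IV: 6=6.
X does better at III but worse at I, II; neither strategy dominates the other.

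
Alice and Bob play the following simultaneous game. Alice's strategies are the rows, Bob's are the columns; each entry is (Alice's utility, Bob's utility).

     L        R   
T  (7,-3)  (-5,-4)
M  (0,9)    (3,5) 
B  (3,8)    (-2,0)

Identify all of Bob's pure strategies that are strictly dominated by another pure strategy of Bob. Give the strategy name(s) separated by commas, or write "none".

L: no other strategy beats it everywhere (R at T (-3>-4)).
R is strictly dominated by L (T: -3>-4, M: 9>5, B: 8>0).

R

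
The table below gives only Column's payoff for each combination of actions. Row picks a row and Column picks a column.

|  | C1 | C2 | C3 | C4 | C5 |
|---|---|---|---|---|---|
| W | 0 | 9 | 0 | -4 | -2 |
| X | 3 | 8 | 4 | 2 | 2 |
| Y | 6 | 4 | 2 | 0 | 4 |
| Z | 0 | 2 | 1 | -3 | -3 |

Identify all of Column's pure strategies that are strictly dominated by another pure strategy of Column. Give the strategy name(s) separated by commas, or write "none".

C1 is not dominated — it holds its own against C2 at Y (6>4); C3 at W (0=0); C4 at W (0>-4); C5 at W (0>-2).
C2 is not dominated — it holds its own against C1 at W (9>0); C3 at W (9>0); C4 at W (9>-4); C5 at W (9>-2).
C3: dominated, since C2 does at least as well everywhere (W: 9>0, X: 8>4, Y: 4>2, Z: 2>1).
C1 strictly dominates C4 — W: 0>-4, X: 3>2, Y: 6>0, Z: 0>-3.
C1 strictly dominates C5 — W: 0>-2, X: 3>2, Y: 6>4, Z: 0>-3.

C3, C4, C5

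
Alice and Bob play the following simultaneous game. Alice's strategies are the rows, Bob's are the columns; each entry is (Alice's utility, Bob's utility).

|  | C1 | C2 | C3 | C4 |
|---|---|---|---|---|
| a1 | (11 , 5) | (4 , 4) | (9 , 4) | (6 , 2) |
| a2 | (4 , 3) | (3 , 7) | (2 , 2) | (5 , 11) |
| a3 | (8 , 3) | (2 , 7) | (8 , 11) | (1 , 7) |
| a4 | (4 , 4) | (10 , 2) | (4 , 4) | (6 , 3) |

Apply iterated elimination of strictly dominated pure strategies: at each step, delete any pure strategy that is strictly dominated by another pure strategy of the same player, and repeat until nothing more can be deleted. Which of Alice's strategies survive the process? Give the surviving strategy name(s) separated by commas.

Row a2 is eliminated: a1 beats it against every remaining column (C1: 11>4, C2: 4>3, C3: 9>2, C4: 6>5).
For Alice, a1 strictly dominates a3 on the remaining columns (C1: 11>8, C2: 4>2, C3: 9>8, C4: 6>1); eliminate a3.
Bob's strategy C2 is strictly dominated by C1 (a1: 5>4, a4: 4>2) and is removed.
Column C4 is eliminated: C1 beats it against every remaining row (a1: 5>2, a4: 4>3).
For Alice, a1 strictly dominates a4 on the remaining columns (C1: 11>4, C3: 9>4); eliminate a4.
Column C3 is eliminated: C1 beats it against every remaining row (a1: 5>4).
Among the remaining strategies, none is strictly dominated by another pure strategy of the same player, so the elimination stops.
Surviving strategies — Alice: {a1}; Bob: {C1}.

a1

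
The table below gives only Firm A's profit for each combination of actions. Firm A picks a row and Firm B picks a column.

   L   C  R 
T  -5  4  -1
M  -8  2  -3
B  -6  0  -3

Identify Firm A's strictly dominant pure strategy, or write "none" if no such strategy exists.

T

T vs M: L: -5>-8, C: 4>2, R: -1>-3.
T vs B: L: -5>-6, C: 4>0, R: -1>-3.
T strictly beats every other strategy against every opponent action, so it is strictly dominant.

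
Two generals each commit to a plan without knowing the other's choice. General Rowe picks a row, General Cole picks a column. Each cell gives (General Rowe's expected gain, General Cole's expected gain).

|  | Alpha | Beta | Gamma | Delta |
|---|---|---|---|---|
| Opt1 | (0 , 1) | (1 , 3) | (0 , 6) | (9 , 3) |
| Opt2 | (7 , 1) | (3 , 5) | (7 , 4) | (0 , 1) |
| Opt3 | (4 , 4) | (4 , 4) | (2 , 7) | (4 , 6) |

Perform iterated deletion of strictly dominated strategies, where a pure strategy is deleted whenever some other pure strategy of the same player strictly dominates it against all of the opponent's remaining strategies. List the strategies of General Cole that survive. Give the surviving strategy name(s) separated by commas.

Beta, Gamma

Column Alpha is eliminated: Gamma beats it against every remaining row (Opt1: 6>1, Opt2: 4>1, Opt3: 7>4).
For General Cole, Gamma strictly dominates Delta on the remaining rows (Opt1: 6>3, Opt2: 4>1, Opt3: 7>6); eliminate Delta.
For General Rowe, Opt2 strictly dominates Opt1 on the remaining columns (Beta: 3>1, Gamma: 7>0); eliminate Opt1.
Among the remaining strategies, none is strictly dominated by another pure strategy of the same player, so the elimination stops.
Surviving strategies — General Rowe: {Opt2, Opt3}; General Cole: {Beta, Gamma}.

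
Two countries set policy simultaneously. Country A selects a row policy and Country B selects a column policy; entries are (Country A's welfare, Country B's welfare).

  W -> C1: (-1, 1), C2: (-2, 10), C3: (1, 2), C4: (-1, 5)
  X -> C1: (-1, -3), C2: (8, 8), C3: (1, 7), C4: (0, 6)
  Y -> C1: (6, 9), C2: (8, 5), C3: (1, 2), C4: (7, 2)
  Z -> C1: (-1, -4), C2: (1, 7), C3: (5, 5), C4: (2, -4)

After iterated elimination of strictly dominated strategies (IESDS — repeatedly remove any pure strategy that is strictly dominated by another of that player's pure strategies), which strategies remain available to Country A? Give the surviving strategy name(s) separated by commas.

Column C3 is eliminated: C2 beats it against every remaining row (W: 10>2, X: 8>7, Y: 5>2, Z: 7>5).
For Country A, Y strictly dominates W on the remaining columns (C1: 6>-1, C2: 8>-2, C4: 7>-1); eliminate W.
For Country A, Y strictly dominates Z on the remaining columns (C1: 6>-1, C2: 8>1, C4: 7>2); eliminate Z.
Column C4 is eliminated: C2 beats it against every remaining row (X: 8>6, Y: 5>2).
Among the remaining strategies, none is strictly dominated by another pure strategy of the same player, so the elimination stops.
Surviving strategies — Country A: {X, Y}; Country B: {C1, C2}.

X, Y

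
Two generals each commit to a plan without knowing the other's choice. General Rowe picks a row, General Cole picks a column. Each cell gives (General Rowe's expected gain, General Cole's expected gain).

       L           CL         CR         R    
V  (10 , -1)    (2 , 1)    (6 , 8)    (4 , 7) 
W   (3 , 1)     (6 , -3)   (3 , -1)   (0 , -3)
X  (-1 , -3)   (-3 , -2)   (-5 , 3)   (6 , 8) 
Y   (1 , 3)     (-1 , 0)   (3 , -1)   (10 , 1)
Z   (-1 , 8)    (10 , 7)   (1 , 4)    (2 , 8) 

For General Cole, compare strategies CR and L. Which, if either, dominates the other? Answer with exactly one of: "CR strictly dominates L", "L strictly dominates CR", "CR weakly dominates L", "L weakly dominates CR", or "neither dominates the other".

CR's payoffs vs L's, by General Rowe's action — V: 8>-1, W: -1<1, X: 3>-3, Y: -1<3, Z: 4<8.
CR does better at V, X but worse at W, Y, Z; neither strategy dominates the other.

neither dominates the other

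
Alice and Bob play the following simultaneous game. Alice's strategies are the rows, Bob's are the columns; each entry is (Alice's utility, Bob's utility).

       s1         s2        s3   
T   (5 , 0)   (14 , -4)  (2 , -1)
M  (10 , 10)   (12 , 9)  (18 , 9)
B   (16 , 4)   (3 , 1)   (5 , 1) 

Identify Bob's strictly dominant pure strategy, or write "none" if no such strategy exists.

s1 vs s2: T: 0>-4, M: 10>9, B: 4>1.
s1 vs s3: T: 0>-1, M: 10>9, B: 4>1.
s1 strictly beats every other strategy against every opponent action, so it is strictly dominant.

s1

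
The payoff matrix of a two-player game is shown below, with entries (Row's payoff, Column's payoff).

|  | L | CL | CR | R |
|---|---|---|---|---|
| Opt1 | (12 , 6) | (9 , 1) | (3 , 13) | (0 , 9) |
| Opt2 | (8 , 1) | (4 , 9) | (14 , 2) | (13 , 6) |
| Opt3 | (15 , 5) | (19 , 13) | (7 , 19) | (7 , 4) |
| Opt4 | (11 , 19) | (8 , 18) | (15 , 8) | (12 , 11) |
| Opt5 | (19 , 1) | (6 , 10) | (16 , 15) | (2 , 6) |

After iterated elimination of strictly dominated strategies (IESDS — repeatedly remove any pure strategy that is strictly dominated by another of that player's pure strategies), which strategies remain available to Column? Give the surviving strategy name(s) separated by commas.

For Row, Opt3 strictly dominates Opt1 on the remaining columns (L: 15>12, CL: 19>9, CR: 7>3, R: 7>0); eliminate Opt1.
Column's strategy R is strictly dominated by CL (Opt2: 9>6, Opt3: 13>4, Opt4: 18>11, Opt5: 10>6) and is removed.
Row's strategy Opt2 is strictly dominated by Opt4 (L: 11>8, CL: 8>4, CR: 15>14) and is removed.
Among the remaining strategies, none is strictly dominated by another pure strategy of the same player, so the elimination stops.
Surviving strategies — Row: {Opt3, Opt4, Opt5}; Column: {L, CL, CR}.

L, CL, CR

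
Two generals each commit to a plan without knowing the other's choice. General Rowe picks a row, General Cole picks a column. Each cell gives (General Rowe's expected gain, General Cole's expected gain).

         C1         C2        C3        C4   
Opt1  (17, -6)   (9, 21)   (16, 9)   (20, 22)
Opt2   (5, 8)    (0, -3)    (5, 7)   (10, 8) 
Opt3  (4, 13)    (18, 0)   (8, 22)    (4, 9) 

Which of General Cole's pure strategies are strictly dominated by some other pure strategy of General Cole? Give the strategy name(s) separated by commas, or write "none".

C1 is not dominated — it holds its own against C2 at Opt2 (8>-3); C3 at Opt2 (8>7); C4 at Opt2 (8=8).
C2 is strictly dominated by C4 (Opt1: 22>21, Opt2: 8>-3, Opt3: 9>0).
C3 is not dominated — it holds its own against C1 at Opt1 (9>-6); C2 at Opt2 (7>-3); C4 at Opt3 (22>9).
C4 is not dominated — it holds its own against C1 at Opt1 (22>-6); C2 at Opt1 (22>21); C3 at Opt1 (22>9).

C2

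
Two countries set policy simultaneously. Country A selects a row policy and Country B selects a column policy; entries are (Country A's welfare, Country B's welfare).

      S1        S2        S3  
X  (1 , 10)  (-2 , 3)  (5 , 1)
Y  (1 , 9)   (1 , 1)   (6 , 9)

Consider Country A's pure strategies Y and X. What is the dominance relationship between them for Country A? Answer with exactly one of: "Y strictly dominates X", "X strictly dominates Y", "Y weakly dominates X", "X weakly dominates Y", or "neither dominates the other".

Y's payoffs vs X's, by Country B's action — S1: 1=1, S2: 1>-2, S3: 6>5.
Y is at least as good everywhere and strictly better somewhere (tied only at S1), so Y weakly but not strictly dominates X.

Y weakly dominates X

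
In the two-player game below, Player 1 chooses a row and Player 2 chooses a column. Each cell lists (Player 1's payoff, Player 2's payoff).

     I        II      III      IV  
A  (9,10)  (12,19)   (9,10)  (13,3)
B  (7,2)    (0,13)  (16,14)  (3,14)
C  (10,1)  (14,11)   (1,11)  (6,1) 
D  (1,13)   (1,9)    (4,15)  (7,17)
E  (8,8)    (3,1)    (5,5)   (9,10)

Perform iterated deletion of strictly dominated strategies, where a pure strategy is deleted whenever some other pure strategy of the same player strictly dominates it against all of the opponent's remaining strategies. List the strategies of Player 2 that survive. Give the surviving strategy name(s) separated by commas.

II, III, IV

Row D is eliminated: A beats it against every remaining column (I: 9>1, II: 12>1, III: 9>4, IV: 13>7).
Row E is eliminated: A beats it against every remaining column (I: 9>8, II: 12>3, III: 9>5, IV: 13>9).
Column I is eliminated: II beats it against every remaining row (A: 19>10, B: 13>2, C: 11>1).
Among the remaining strategies, none is strictly dominated by another pure strategy of the same player, so the elimination stops.
Surviving strategies — Player 1: {A, B, C}; Player 2: {II, III, IV}.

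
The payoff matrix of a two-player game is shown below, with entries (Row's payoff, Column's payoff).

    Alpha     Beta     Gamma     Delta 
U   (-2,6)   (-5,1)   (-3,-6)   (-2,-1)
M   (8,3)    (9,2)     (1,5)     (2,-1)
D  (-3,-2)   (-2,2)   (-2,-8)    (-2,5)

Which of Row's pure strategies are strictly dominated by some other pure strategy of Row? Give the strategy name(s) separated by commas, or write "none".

U, D

U: dominated, since M does at least as well everywhere (Alpha: 8>-2, Beta: 9>-5, Gamma: 1>-3, Delta: 2>-2).
Nothing dominates M: U at Alpha (8>-2); D at Alpha (8>-3).
D: dominated, since M does at least as well everywhere (Alpha: 8>-3, Beta: 9>-2, Gamma: 1>-2, Delta: 2>-2).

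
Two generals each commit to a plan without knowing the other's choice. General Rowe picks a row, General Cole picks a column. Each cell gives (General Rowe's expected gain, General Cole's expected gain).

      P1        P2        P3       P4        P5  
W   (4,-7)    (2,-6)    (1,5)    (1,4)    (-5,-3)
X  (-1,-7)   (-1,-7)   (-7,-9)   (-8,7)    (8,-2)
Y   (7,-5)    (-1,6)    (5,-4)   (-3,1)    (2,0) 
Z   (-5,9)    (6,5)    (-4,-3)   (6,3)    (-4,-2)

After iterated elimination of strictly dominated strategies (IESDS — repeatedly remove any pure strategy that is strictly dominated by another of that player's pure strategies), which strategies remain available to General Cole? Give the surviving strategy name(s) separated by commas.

For General Cole, P4 strictly dominates P5 on the remaining rows (W: 4>-3, X: 7>-2, Y: 1>0, Z: 3>-2); eliminate P5.
General Rowe's strategy X is strictly dominated by W (P1: 4>-1, P2: 2>-1, P3: 1>-7, P4: 1>-8) and is removed.
Among the remaining strategies, none is strictly dominated by another pure strategy of the same player, so the elimination stops.
Surviving strategies — General Rowe: {W, Y, Z}; General Cole: {P1, P2, P3, P4}.

P1, P2, P3, P4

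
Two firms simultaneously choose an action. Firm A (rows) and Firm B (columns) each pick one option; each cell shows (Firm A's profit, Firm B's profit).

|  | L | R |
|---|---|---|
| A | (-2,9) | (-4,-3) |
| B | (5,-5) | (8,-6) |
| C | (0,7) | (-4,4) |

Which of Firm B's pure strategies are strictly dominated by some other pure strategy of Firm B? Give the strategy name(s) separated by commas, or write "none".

L: no other strategy beats it everywhere (R at A (9>-3)).
L strictly dominates R — A: 9>-3, B: -5>-6, C: 7>4.

R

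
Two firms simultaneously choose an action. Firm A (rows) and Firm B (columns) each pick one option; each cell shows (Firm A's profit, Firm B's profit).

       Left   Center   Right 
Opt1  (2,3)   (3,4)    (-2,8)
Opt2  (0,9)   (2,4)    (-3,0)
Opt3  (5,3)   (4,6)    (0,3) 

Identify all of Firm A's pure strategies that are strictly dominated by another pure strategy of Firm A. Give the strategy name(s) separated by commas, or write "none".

Opt1, Opt2

Opt1: dominated, since Opt3 does at least as well everywhere (Left: 5>2, Center: 4>3, Right: 0>-2).
Opt2: dominated, since Opt1 does at least as well everywhere (Left: 2>0, Center: 3>2, Right: -2>-3).
Opt3 is not dominated — it holds its own against Opt1 at Left (5>2); Opt2 at Left (5>0).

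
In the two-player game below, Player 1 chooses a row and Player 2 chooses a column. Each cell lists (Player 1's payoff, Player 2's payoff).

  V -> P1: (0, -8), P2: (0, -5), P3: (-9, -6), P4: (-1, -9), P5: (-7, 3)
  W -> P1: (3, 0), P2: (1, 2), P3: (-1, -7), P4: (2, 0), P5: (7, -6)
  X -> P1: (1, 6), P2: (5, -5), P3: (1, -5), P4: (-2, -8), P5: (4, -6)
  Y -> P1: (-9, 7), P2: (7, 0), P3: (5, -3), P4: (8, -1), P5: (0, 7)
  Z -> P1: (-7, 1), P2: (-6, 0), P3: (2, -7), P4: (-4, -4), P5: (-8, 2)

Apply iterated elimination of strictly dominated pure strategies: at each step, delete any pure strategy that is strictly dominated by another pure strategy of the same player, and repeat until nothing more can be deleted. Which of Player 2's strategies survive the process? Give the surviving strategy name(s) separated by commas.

P1, P2, P5

For Player 1, W strictly dominates V on the remaining columns (P1: 3>0, P2: 1>0, P3: -1>-9, P4: 2>-1, P5: 7>-7); eliminate V.
Player 2's strategy P3 is strictly dominated by P1 (W: 0>-7, X: 6>-5, Y: 7>-3, Z: 1>-7) and is removed.
Player 1's strategy Z is strictly dominated by W (P1: 3>-7, P2: 1>-6, P4: 2>-4, P5: 7>-8) and is removed.
For Player 2, P2 strictly dominates P4 on the remaining rows (W: 2>0, X: -5>-8, Y: 0>-1); eliminate P4.
Among the remaining strategies, none is strictly dominated by another pure strategy of the same player, so the elimination stops.
Surviving strategies — Player 1: {W, X, Y}; Player 2: {P1, P2, P5}.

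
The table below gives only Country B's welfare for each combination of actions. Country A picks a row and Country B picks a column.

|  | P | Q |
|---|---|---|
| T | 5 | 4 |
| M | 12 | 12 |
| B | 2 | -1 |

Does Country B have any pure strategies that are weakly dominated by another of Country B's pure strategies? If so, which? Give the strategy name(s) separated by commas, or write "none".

Q

Nothing dominates P: Q at T (5>4).
Q is weakly dominated by P (T: 5>4, M: 12=12, B: 2>-1).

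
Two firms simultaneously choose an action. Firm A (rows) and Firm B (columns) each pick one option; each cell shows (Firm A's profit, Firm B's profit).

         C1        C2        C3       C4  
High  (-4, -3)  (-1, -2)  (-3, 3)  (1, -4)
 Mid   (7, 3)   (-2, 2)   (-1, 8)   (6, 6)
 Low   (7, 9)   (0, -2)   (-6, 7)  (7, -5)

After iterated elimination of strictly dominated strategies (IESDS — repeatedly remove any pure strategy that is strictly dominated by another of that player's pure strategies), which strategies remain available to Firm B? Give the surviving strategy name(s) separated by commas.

Column C2 is eliminated: C3 beats it against every remaining row (High: 3>-2, Mid: 8>2, Low: 7>-2).
Firm A's strategy High is strictly dominated by Mid (C1: 7>-4, C3: -1>-3, C4: 6>1) and is removed.
For Firm B, C3 strictly dominates C4 on the remaining rows (Mid: 8>6, Low: 7>-5); eliminate C4.
Among the remaining strategies, none is strictly dominated by another pure strategy of the same player, so the elimination stops.
Surviving strategies — Firm A: {Mid, Low}; Firm B: {C1, C3}.

C1, C3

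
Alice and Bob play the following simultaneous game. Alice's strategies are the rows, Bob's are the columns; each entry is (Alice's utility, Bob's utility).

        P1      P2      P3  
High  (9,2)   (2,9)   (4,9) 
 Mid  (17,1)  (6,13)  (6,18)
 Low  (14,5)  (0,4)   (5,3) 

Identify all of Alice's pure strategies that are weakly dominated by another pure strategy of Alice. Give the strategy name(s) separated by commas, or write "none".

High, Low

Mid weakly dominates High — P1: 17>9, P2: 6>2, P3: 6>4.
Mid is not dominated — it holds its own against High at P1 (17>9); Low at P1 (17>14).
Low: dominated, since Mid does at least as well everywhere (P1: 17>14, P2: 6>0, P3: 6>5).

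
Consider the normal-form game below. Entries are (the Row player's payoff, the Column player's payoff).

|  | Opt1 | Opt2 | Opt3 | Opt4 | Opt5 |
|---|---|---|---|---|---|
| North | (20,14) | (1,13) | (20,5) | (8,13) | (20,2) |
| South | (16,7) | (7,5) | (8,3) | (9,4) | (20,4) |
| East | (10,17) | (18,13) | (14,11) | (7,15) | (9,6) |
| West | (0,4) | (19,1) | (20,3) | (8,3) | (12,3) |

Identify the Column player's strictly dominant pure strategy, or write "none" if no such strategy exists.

Opt1 vs Opt2: North: 14>13, South: 7>5, East: 17>13, West: 4>1.
Opt1 vs Opt3: North: 14>5, South: 7>3, East: 17>11, West: 4>3.
Opt1 vs Opt4: North: 14>13, South: 7>4, East: 17>15, West: 4>3.
Opt1 vs Opt5: North: 14>2, South: 7>4, East: 17>6, West: 4>3.
Opt1 strictly beats every other strategy against every opponent action, so it is strictly dominant.

Opt1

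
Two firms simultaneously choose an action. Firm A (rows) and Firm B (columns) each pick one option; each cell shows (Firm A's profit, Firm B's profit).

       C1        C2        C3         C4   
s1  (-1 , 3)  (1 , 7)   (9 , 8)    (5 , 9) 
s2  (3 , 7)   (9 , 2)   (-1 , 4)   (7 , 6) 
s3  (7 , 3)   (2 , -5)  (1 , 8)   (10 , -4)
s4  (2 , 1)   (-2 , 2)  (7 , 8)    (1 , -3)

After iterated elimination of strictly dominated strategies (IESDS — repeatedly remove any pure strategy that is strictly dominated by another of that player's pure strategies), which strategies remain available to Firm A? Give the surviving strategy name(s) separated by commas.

Firm B's strategy C2 is strictly dominated by C3 (s1: 8>7, s2: 4>2, s3: 8>-5, s4: 8>2) and is removed.
Row s2 is eliminated: s3 beats it against every remaining column (C1: 7>3, C3: 1>-1, C4: 10>7).
Column C1 is eliminated: C3 beats it against every remaining row (s1: 8>3, s3: 8>3, s4: 8>1).
For Firm A, s1 strictly dominates s4 on the remaining columns (C3: 9>7, C4: 5>1); eliminate s4.
Among the remaining strategies, none is strictly dominated by another pure strategy of the same player, so the elimination stops.
Surviving strategies — Firm A: {s1, s3}; Firm B: {C3, C4}.

s1, s3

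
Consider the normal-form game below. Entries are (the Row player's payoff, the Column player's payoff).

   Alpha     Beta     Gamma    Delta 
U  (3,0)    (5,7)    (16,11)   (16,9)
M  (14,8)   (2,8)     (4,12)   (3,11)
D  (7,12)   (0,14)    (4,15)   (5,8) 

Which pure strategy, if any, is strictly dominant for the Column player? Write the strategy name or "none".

Gamma

Gamma vs Alpha: U: 11>0, M: 12>8, D: 15>12.
Gamma vs Beta: U: 11>7, M: 12>8, D: 15>14.
Gamma vs Delta: U: 11>9, M: 12>11, D: 15>8.
Gamma strictly beats every other strategy against every opponent action, so it is strictly dominant.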